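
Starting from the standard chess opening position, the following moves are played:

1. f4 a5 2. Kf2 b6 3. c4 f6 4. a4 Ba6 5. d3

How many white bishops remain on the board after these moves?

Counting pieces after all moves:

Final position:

  a b c d e f g h
  ─────────────────
8│♜ ♞ · ♛ ♚ ♝ ♞ ♜│8
7│· · ♟ ♟ ♟ · ♟ ♟│7
6│♝ ♟ · · · ♟ · ·│6
5│♟ · · · · · · ·│5
4│♙ · ♙ · · ♙ · ·│4
3│· · · ♙ · · · ·│3
2│· ♙ · · ♙ ♔ ♙ ♙│2
1│♖ ♘ ♗ ♕ · ♗ ♘ ♖│1
  ─────────────────
  a b c d e f g h


2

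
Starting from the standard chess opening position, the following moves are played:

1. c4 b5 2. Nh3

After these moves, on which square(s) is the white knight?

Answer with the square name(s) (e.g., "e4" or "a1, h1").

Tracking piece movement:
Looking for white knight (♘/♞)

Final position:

  a b c d e f g h
  ─────────────────
8│♜ ♞ ♝ ♛ ♚ ♝ ♞ ♜│8
7│♟ · ♟ ♟ ♟ ♟ ♟ ♟│7
6│· · · · · · · ·│6
5│· ♟ · · · · · ·│5
4│· · ♙ · · · · ·│4
3│· · · · · · · ♘│3
2│♙ ♙ · ♙ ♙ ♙ ♙ ♙│2
1│♖ ♘ ♗ ♕ ♔ ♗ · ♖│1
  ─────────────────
  a b c d e f g h


b1, h3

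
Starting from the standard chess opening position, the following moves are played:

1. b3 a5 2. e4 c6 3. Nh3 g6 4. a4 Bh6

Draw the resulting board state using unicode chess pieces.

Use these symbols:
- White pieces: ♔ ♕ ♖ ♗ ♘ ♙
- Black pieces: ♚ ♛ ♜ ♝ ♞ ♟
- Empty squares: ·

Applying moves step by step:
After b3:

♜ ♞ ♝ ♛ ♚ ♝ ♞ ♜
♟ ♟ ♟ ♟ ♟ ♟ ♟ ♟
· · · · · · · ·
· · · · · · · ·
· · · · · · · ·
· ♙ · · · · · ·
♙ · ♙ ♙ ♙ ♙ ♙ ♙
♖ ♘ ♗ ♕ ♔ ♗ ♘ ♖


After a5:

♜ ♞ ♝ ♛ ♚ ♝ ♞ ♜
· ♟ ♟ ♟ ♟ ♟ ♟ ♟
· · · · · · · ·
♟ · · · · · · ·
· · · · · · · ·
· ♙ · · · · · ·
♙ · ♙ ♙ ♙ ♙ ♙ ♙
♖ ♘ ♗ ♕ ♔ ♗ ♘ ♖


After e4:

♜ ♞ ♝ ♛ ♚ ♝ ♞ ♜
· ♟ ♟ ♟ ♟ ♟ ♟ ♟
· · · · · · · ·
♟ · · · · · · ·
· · · · ♙ · · ·
· ♙ · · · · · ·
♙ · ♙ ♙ · ♙ ♙ ♙
♖ ♘ ♗ ♕ ♔ ♗ ♘ ♖


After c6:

♜ ♞ ♝ ♛ ♚ ♝ ♞ ♜
· ♟ · ♟ ♟ ♟ ♟ ♟
· · ♟ · · · · ·
♟ · · · · · · ·
· · · · ♙ · · ·
· ♙ · · · · · ·
♙ · ♙ ♙ · ♙ ♙ ♙
♖ ♘ ♗ ♕ ♔ ♗ ♘ ♖


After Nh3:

♜ ♞ ♝ ♛ ♚ ♝ ♞ ♜
· ♟ · ♟ ♟ ♟ ♟ ♟
· · ♟ · · · · ·
♟ · · · · · · ·
· · · · ♙ · · ·
· ♙ · · · · · ♘
♙ · ♙ ♙ · ♙ ♙ ♙
♖ ♘ ♗ ♕ ♔ ♗ · ♖


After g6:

♜ ♞ ♝ ♛ ♚ ♝ ♞ ♜
· ♟ · ♟ ♟ ♟ · ♟
· · ♟ · · · ♟ ·
♟ · · · · · · ·
· · · · ♙ · · ·
· ♙ · · · · · ♘
♙ · ♙ ♙ · ♙ ♙ ♙
♖ ♘ ♗ ♕ ♔ ♗ · ♖


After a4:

♜ ♞ ♝ ♛ ♚ ♝ ♞ ♜
· ♟ · ♟ ♟ ♟ · ♟
· · ♟ · · · ♟ ·
♟ · · · · · · ·
♙ · · · ♙ · · ·
· ♙ · · · · · ♘
· · ♙ ♙ · ♙ ♙ ♙
♖ ♘ ♗ ♕ ♔ ♗ · ♖


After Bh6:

♜ ♞ ♝ ♛ ♚ · ♞ ♜
· ♟ · ♟ ♟ ♟ · ♟
· · ♟ · · · ♟ ♝
♟ · · · · · · ·
♙ · · · ♙ · · ·
· ♙ · · · · · ♘
· · ♙ ♙ · ♙ ♙ ♙
♖ ♘ ♗ ♕ ♔ ♗ · ♖



  a b c d e f g h
  ─────────────────
8│♜ ♞ ♝ ♛ ♚ · ♞ ♜│8
7│· ♟ · ♟ ♟ ♟ · ♟│7
6│· · ♟ · · · ♟ ♝│6
5│♟ · · · · · · ·│5
4│♙ · · · ♙ · · ·│4
3│· ♙ · · · · · ♘│3
2│· · ♙ ♙ · ♙ ♙ ♙│2
1│♖ ♘ ♗ ♕ ♔ ♗ · ♖│1
  ─────────────────
  a b c d e f g h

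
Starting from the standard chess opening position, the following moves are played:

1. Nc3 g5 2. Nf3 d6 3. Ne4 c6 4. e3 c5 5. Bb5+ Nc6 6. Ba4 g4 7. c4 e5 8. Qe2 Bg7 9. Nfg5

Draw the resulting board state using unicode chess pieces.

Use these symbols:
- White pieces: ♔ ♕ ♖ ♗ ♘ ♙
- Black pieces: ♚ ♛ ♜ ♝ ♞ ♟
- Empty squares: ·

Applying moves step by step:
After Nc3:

♜ ♞ ♝ ♛ ♚ ♝ ♞ ♜
♟ ♟ ♟ ♟ ♟ ♟ ♟ ♟
· · · · · · · ·
· · · · · · · ·
· · · · · · · ·
· · ♘ · · · · ·
♙ ♙ ♙ ♙ ♙ ♙ ♙ ♙
♖ · ♗ ♕ ♔ ♗ ♘ ♖


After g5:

♜ ♞ ♝ ♛ ♚ ♝ ♞ ♜
♟ ♟ ♟ ♟ ♟ ♟ · ♟
· · · · · · · ·
· · · · · · ♟ ·
· · · · · · · ·
· · ♘ · · · · ·
♙ ♙ ♙ ♙ ♙ ♙ ♙ ♙
♖ · ♗ ♕ ♔ ♗ ♘ ♖


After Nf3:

♜ ♞ ♝ ♛ ♚ ♝ ♞ ♜
♟ ♟ ♟ ♟ ♟ ♟ · ♟
· · · · · · · ·
· · · · · · ♟ ·
· · · · · · · ·
· · ♘ · · ♘ · ·
♙ ♙ ♙ ♙ ♙ ♙ ♙ ♙
♖ · ♗ ♕ ♔ ♗ · ♖


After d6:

♜ ♞ ♝ ♛ ♚ ♝ ♞ ♜
♟ ♟ ♟ · ♟ ♟ · ♟
· · · ♟ · · · ·
· · · · · · ♟ ·
· · · · · · · ·
· · ♘ · · ♘ · ·
♙ ♙ ♙ ♙ ♙ ♙ ♙ ♙
♖ · ♗ ♕ ♔ ♗ · ♖


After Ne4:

♜ ♞ ♝ ♛ ♚ ♝ ♞ ♜
♟ ♟ ♟ · ♟ ♟ · ♟
· · · ♟ · · · ·
· · · · · · ♟ ·
· · · · ♘ · · ·
· · · · · ♘ · ·
♙ ♙ ♙ ♙ ♙ ♙ ♙ ♙
♖ · ♗ ♕ ♔ ♗ · ♖


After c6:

♜ ♞ ♝ ♛ ♚ ♝ ♞ ♜
♟ ♟ · · ♟ ♟ · ♟
· · ♟ ♟ · · · ·
· · · · · · ♟ ·
· · · · ♘ · · ·
· · · · · ♘ · ·
♙ ♙ ♙ ♙ ♙ ♙ ♙ ♙
♖ · ♗ ♕ ♔ ♗ · ♖


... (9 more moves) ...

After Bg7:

♜ · ♝ ♛ ♚ · ♞ ♜
♟ ♟ · · · ♟ ♝ ♟
· · ♞ ♟ · · · ·
· · ♟ · ♟ · · ·
♗ · ♙ · ♘ · ♟ ·
· · · · ♙ ♘ · ·
♙ ♙ · ♙ ♕ ♙ ♙ ♙
♖ · ♗ · ♔ · · ♖


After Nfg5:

♜ · ♝ ♛ ♚ · ♞ ♜
♟ ♟ · · · ♟ ♝ ♟
· · ♞ ♟ · · · ·
· · ♟ · ♟ · ♘ ·
♗ · ♙ · ♘ · ♟ ·
· · · · ♙ · · ·
♙ ♙ · ♙ ♕ ♙ ♙ ♙
♖ · ♗ · ♔ · · ♖



  a b c d e f g h
  ─────────────────
8│♜ · ♝ ♛ ♚ · ♞ ♜│8
7│♟ ♟ · · · ♟ ♝ ♟│7
6│· · ♞ ♟ · · · ·│6
5│· · ♟ · ♟ · ♘ ·│5
4│♗ · ♙ · ♘ · ♟ ·│4
3│· · · · ♙ · · ·│3
2│♙ ♙ · ♙ ♕ ♙ ♙ ♙│2
1│♖ · ♗ · ♔ · · ♖│1
  ─────────────────
  a b c d e f g h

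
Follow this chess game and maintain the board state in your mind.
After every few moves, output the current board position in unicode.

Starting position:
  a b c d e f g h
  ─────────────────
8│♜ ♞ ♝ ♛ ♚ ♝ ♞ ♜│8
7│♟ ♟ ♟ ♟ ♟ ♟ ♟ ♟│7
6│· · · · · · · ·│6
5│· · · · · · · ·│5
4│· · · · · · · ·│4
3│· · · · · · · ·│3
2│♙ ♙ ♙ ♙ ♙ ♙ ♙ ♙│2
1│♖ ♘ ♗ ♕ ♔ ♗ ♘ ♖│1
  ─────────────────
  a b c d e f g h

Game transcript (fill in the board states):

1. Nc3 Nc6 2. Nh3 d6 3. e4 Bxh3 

  a b c d e f g h
  ─────────────────
8│♜ · · ♛ ♚ ♝ ♞ ♜│8
7│♟ ♟ ♟ · ♟ ♟ ♟ ♟│7
6│· · ♞ ♟ · · · ·│6
5│· · · · · · · ·│5
4│· · · · ♙ · · ·│4
3│· · ♘ · · · · ♝│3
2│♙ ♙ ♙ ♙ · ♙ ♙ ♙│2
1│♖ · ♗ ♕ ♔ ♗ · ♖│1
  ─────────────────
  a b c d e f g h

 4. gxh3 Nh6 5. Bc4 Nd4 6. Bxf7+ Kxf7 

  a b c d e f g h
  ─────────────────
8│♜ · · ♛ · ♝ · ♜│8
7│♟ ♟ ♟ · ♟ ♚ ♟ ♟│7
6│· · · ♟ · · · ♞│6
5│· · · · · · · ·│5
4│· · · ♞ ♙ · · ·│4
3│· · ♘ · · · · ♙│3
2│♙ ♙ ♙ ♙ · ♙ · ♙│2
1│♖ · ♗ ♕ ♔ · · ♖│1
  ─────────────────
  a b c d e f g h

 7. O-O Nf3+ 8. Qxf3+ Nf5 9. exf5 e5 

  a b c d e f g h
  ─────────────────
8│♜ · · ♛ · ♝ · ♜│8
7│♟ ♟ ♟ · · ♚ ♟ ♟│7
6│· · · ♟ · · · ·│6
5│· · · · ♟ ♙ · ·│5
4│· · · · · · · ·│4
3│· · ♘ · · ♕ · ♙│3
2│♙ ♙ ♙ ♙ · ♙ · ♙│2
1│♖ · ♗ · · ♖ ♔ ·│1
  ─────────────────
  a b c d e f g h

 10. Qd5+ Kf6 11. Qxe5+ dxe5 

  a b c d e f g h
  ─────────────────
8│♜ · · ♛ · ♝ · ♜│8
7│♟ ♟ ♟ · · · ♟ ♟│7
6│· · · · · ♚ · ·│6
5│· · · · ♟ ♙ · ·│5
4│· · · · · · · ·│4
3│· · ♘ · · · · ♙│3
2│♙ ♙ ♙ ♙ · ♙ · ♙│2
1│♖ · ♗ · · ♖ ♔ ·│1
  ─────────────────
  a b c d e f g h


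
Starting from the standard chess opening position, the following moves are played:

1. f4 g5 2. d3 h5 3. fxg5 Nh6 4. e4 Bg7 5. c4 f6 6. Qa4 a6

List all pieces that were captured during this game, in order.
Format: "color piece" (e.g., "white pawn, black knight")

Tracking captures:
  fxg5: captured black pawn

black pawn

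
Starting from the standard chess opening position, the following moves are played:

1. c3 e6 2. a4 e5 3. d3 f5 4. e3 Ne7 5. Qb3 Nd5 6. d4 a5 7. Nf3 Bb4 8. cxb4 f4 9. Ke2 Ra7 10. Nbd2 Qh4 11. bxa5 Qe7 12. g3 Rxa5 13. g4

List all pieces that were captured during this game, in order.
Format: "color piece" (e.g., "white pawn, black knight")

Tracking captures:
  cxb4: captured black bishop
  bxa5: captured black pawn
  Rxa5: captured white pawn

black bishop, black pawn, white pawn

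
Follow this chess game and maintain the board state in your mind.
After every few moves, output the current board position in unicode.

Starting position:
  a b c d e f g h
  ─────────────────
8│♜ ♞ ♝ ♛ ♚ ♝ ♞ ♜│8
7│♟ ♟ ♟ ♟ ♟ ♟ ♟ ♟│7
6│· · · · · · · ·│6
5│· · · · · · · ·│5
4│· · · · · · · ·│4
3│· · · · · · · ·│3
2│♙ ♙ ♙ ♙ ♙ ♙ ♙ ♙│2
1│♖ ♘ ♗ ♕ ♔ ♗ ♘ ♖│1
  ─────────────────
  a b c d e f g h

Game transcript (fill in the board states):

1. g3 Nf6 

  a b c d e f g h
  ─────────────────
8│♜ ♞ ♝ ♛ ♚ ♝ · ♜│8
7│♟ ♟ ♟ ♟ ♟ ♟ ♟ ♟│7
6│· · · · · ♞ · ·│6
5│· · · · · · · ·│5
4│· · · · · · · ·│4
3│· · · · · · ♙ ·│3
2│♙ ♙ ♙ ♙ ♙ ♙ · ♙│2
1│♖ ♘ ♗ ♕ ♔ ♗ ♘ ♖│1
  ─────────────────
  a b c d e f g h

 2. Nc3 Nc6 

  a b c d e f g h
  ─────────────────
8│♜ · ♝ ♛ ♚ ♝ · ♜│8
7│♟ ♟ ♟ ♟ ♟ ♟ ♟ ♟│7
6│· · ♞ · · ♞ · ·│6
5│· · · · · · · ·│5
4│· · · · · · · ·│4
3│· · ♘ · · · ♙ ·│3
2│♙ ♙ ♙ ♙ ♙ ♙ · ♙│2
1│♖ · ♗ ♕ ♔ ♗ ♘ ♖│1
  ─────────────────
  a b c d e f g h

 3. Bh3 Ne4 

  a b c d e f g h
  ─────────────────
8│♜ · ♝ ♛ ♚ ♝ · ♜│8
7│♟ ♟ ♟ ♟ ♟ ♟ ♟ ♟│7
6│· · ♞ · · · · ·│6
5│· · · · · · · ·│5
4│· · · · ♞ · · ·│4
3│· · ♘ · · · ♙ ♗│3
2│♙ ♙ ♙ ♙ ♙ ♙ · ♙│2
1│♖ · ♗ ♕ ♔ · ♘ ♖│1
  ─────────────────
  a b c d e f g h

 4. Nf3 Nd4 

  a b c d e f g h
  ─────────────────
8│♜ · ♝ ♛ ♚ ♝ · ♜│8
7│♟ ♟ ♟ ♟ ♟ ♟ ♟ ♟│7
6│· · · · · · · ·│6
5│· · · · · · · ·│5
4│· · · ♞ ♞ · · ·│4
3│· · ♘ · · ♘ ♙ ♗│3
2│♙ ♙ ♙ ♙ ♙ ♙ · ♙│2
1│♖ · ♗ ♕ ♔ · · ♖│1
  ─────────────────
  a b c d e f g h

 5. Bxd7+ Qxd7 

  a b c d e f g h
  ─────────────────
8│♜ · ♝ · ♚ ♝ · ♜│8
7│♟ ♟ ♟ ♛ ♟ ♟ ♟ ♟│7
6│· · · · · · · ·│6
5│· · · · · · · ·│5
4│· · · ♞ ♞ · · ·│4
3│· · ♘ · · ♘ ♙ ·│3
2│♙ ♙ ♙ ♙ ♙ ♙ · ♙│2
1│♖ · ♗ ♕ ♔ · · ♖│1
  ─────────────────
  a b c d e f g h



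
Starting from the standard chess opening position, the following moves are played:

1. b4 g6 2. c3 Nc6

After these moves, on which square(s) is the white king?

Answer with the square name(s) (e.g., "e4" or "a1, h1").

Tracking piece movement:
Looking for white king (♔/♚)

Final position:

  a b c d e f g h
  ─────────────────
8│♜ · ♝ ♛ ♚ ♝ ♞ ♜│8
7│♟ ♟ ♟ ♟ ♟ ♟ · ♟│7
6│· · ♞ · · · ♟ ·│6
5│· · · · · · · ·│5
4│· ♙ · · · · · ·│4
3│· · ♙ · · · · ·│3
2│♙ · · ♙ ♙ ♙ ♙ ♙│2
1│♖ ♘ ♗ ♕ ♔ ♗ ♘ ♖│1
  ─────────────────
  a b c d e f g h


e1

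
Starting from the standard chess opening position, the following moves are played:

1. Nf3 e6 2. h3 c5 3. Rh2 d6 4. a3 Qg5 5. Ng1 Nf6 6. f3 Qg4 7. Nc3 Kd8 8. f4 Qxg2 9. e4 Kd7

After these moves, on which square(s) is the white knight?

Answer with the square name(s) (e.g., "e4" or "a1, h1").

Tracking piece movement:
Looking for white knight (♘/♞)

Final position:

  a b c d e f g h
  ─────────────────
8│♜ ♞ ♝ · · ♝ · ♜│8
7│♟ ♟ · ♚ · ♟ ♟ ♟│7
6│· · · ♟ ♟ ♞ · ·│6
5│· · ♟ · · · · ·│5
4│· · · · ♙ ♙ · ·│4
3│♙ · ♘ · · · · ♙│3
2│· ♙ ♙ ♙ · · ♛ ♖│2
1│♖ · ♗ ♕ ♔ ♗ ♘ ·│1
  ─────────────────
  a b c d e f g h


c3, g1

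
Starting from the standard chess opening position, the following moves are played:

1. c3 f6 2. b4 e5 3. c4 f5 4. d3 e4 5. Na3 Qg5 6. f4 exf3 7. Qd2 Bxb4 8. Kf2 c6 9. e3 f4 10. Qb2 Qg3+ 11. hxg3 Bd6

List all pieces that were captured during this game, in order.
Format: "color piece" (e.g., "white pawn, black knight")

Tracking captures:
  exf3: captured white pawn
  Bxb4: captured white pawn
  hxg3: captured black queen

white pawn, white pawn, black queen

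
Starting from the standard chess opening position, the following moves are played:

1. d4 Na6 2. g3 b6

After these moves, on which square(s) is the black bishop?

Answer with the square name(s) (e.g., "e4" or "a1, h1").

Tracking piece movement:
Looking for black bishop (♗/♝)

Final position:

  a b c d e f g h
  ─────────────────
8│♜ · ♝ ♛ ♚ ♝ ♞ ♜│8
7│♟ · ♟ ♟ ♟ ♟ ♟ ♟│7
6│♞ ♟ · · · · · ·│6
5│· · · · · · · ·│5
4│· · · ♙ · · · ·│4
3│· · · · · · ♙ ·│3
2│♙ ♙ ♙ · ♙ ♙ · ♙│2
1│♖ ♘ ♗ ♕ ♔ ♗ ♘ ♖│1
  ─────────────────
  a b c d e f g h


c8, f8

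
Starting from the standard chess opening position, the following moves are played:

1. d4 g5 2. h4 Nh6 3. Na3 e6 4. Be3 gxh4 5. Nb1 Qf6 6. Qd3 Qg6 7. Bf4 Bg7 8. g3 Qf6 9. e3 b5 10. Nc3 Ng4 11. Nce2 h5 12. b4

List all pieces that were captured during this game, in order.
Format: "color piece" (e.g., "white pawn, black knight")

Tracking captures:
  gxh4: captured white pawn

white pawn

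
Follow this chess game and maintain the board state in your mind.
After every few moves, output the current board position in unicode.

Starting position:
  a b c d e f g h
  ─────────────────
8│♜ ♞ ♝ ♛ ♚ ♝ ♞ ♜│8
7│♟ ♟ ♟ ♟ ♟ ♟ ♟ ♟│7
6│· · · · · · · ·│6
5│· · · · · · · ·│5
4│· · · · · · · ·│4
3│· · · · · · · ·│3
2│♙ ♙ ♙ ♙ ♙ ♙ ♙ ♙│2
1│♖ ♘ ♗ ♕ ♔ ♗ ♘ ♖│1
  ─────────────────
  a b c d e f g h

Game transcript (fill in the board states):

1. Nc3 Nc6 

  a b c d e f g h
  ─────────────────
8│♜ · ♝ ♛ ♚ ♝ ♞ ♜│8
7│♟ ♟ ♟ ♟ ♟ ♟ ♟ ♟│7
6│· · ♞ · · · · ·│6
5│· · · · · · · ·│5
4│· · · · · · · ·│4
3│· · ♘ · · · · ·│3
2│♙ ♙ ♙ ♙ ♙ ♙ ♙ ♙│2
1│♖ · ♗ ♕ ♔ ♗ ♘ ♖│1
  ─────────────────
  a b c d e f g h

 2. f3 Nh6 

  a b c d e f g h
  ─────────────────
8│♜ · ♝ ♛ ♚ ♝ · ♜│8
7│♟ ♟ ♟ ♟ ♟ ♟ ♟ ♟│7
6│· · ♞ · · · · ♞│6
5│· · · · · · · ·│5
4│· · · · · · · ·│4
3│· · ♘ · · ♙ · ·│3
2│♙ ♙ ♙ ♙ ♙ · ♙ ♙│2
1│♖ · ♗ ♕ ♔ ♗ ♘ ♖│1
  ─────────────────
  a b c d e f g h

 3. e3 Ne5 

  a b c d e f g h
  ─────────────────
8│♜ · ♝ ♛ ♚ ♝ · ♜│8
7│♟ ♟ ♟ ♟ ♟ ♟ ♟ ♟│7
6│· · · · · · · ♞│6
5│· · · · ♞ · · ·│5
4│· · · · · · · ·│4
3│· · ♘ · ♙ ♙ · ·│3
2│♙ ♙ ♙ ♙ · · ♙ ♙│2
1│♖ · ♗ ♕ ♔ ♗ ♘ ♖│1
  ─────────────────
  a b c d e f g h

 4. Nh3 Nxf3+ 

  a b c d e f g h
  ─────────────────
8│♜ · ♝ ♛ ♚ ♝ · ♜│8
7│♟ ♟ ♟ ♟ ♟ ♟ ♟ ♟│7
6│· · · · · · · ♞│6
5│· · · · · · · ·│5
4│· · · · · · · ·│4
3│· · ♘ · ♙ ♞ · ♘│3
2│♙ ♙ ♙ ♙ · · ♙ ♙│2
1│♖ · ♗ ♕ ♔ ♗ · ♖│1
  ─────────────────
  a b c d e f g h



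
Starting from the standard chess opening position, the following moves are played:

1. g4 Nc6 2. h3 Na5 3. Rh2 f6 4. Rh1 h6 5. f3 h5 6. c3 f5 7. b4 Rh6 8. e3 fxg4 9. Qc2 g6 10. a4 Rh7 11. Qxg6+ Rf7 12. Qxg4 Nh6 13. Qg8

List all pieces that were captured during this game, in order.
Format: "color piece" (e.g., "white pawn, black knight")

Tracking captures:
  fxg4: captured white pawn
  Qxg6+: captured black pawn
  Qxg4: captured black pawn

white pawn, black pawn, black pawn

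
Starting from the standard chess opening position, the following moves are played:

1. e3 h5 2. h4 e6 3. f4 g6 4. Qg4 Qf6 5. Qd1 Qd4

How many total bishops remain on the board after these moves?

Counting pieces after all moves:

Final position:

  a b c d e f g h
  ─────────────────
8│♜ ♞ ♝ · ♚ ♝ ♞ ♜│8
7│♟ ♟ ♟ ♟ · ♟ · ·│7
6│· · · · ♟ · ♟ ·│6
5│· · · · · · · ♟│5
4│· · · ♛ · ♙ · ♙│4
3│· · · · ♙ · · ·│3
2│♙ ♙ ♙ ♙ · · ♙ ·│2
1│♖ ♘ ♗ ♕ ♔ ♗ ♘ ♖│1
  ─────────────────
  a b c d e f g h


4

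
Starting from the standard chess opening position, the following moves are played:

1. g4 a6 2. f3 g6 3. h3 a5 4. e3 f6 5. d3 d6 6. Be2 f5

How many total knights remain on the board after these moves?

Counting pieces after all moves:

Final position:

  a b c d e f g h
  ─────────────────
8│♜ ♞ ♝ ♛ ♚ ♝ ♞ ♜│8
7│· ♟ ♟ · ♟ · · ♟│7
6│· · · ♟ · · ♟ ·│6
5│♟ · · · · ♟ · ·│5
4│· · · · · · ♙ ·│4
3│· · · ♙ ♙ ♙ · ♙│3
2│♙ ♙ ♙ · ♗ · · ·│2
1│♖ ♘ ♗ ♕ ♔ · ♘ ♖│1
  ─────────────────
  a b c d e f g h


4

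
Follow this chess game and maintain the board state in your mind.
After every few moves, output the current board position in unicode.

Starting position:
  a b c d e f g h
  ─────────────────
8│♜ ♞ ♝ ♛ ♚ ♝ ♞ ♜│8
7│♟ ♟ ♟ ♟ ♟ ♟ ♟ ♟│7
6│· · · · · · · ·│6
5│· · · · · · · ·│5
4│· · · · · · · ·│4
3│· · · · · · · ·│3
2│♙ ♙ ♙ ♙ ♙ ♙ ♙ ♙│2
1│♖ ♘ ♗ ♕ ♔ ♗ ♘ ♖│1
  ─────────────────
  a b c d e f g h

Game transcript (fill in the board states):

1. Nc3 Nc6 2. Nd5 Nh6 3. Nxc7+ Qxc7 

  a b c d e f g h
  ─────────────────
8│♜ · ♝ · ♚ ♝ · ♜│8
7│♟ ♟ ♛ ♟ ♟ ♟ ♟ ♟│7
6│· · ♞ · · · · ♞│6
5│· · · · · · · ·│5
4│· · · · · · · ·│4
3│· · · · · · · ·│3
2│♙ ♙ ♙ ♙ ♙ ♙ ♙ ♙│2
1│♖ · ♗ ♕ ♔ ♗ ♘ ♖│1
  ─────────────────
  a b c d e f g h

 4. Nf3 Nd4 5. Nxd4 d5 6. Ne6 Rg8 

  a b c d e f g h
  ─────────────────
8│♜ · ♝ · ♚ ♝ ♜ ·│8
7│♟ ♟ ♛ · ♟ ♟ ♟ ♟│7
6│· · · · ♘ · · ♞│6
5│· · · ♟ · · · ·│5
4│· · · · · · · ·│4
3│· · · · · · · ·│3
2│♙ ♙ ♙ ♙ ♙ ♙ ♙ ♙│2
1│♖ · ♗ ♕ ♔ ♗ · ♖│1
  ─────────────────
  a b c d e f g h

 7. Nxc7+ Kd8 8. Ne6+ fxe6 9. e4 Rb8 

  a b c d e f g h
  ─────────────────
8│· ♜ ♝ ♚ · ♝ ♜ ·│8
7│♟ ♟ · · ♟ · ♟ ♟│7
6│· · · · ♟ · · ♞│6
5│· · · ♟ · · · ·│5
4│· · · · ♙ · · ·│4
3│· · · · · · · ·│3
2│♙ ♙ ♙ ♙ · ♙ ♙ ♙│2
1│♖ · ♗ ♕ ♔ ♗ · ♖│1
  ─────────────────
  a b c d e f g h

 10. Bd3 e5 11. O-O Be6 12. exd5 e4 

  a b c d e f g h
  ─────────────────
8│· ♜ · ♚ · ♝ ♜ ·│8
7│♟ ♟ · · ♟ · ♟ ♟│7
6│· · · · ♝ · · ♞│6
5│· · · ♙ · · · ·│5
4│· · · · ♟ · · ·│4
3│· · · ♗ · · · ·│3
2│♙ ♙ ♙ ♙ · ♙ ♙ ♙│2
1│♖ · ♗ ♕ · ♖ ♔ ·│1
  ─────────────────
  a b c d e f g h



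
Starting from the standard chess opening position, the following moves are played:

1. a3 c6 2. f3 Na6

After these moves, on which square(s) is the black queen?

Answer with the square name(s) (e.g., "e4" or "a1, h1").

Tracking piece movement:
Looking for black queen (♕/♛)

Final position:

  a b c d e f g h
  ─────────────────
8│♜ · ♝ ♛ ♚ ♝ ♞ ♜│8
7│♟ ♟ · ♟ ♟ ♟ ♟ ♟│7
6│♞ · ♟ · · · · ·│6
5│· · · · · · · ·│5
4│· · · · · · · ·│4
3│♙ · · · · ♙ · ·│3
2│· ♙ ♙ ♙ ♙ · ♙ ♙│2
1│♖ ♘ ♗ ♕ ♔ ♗ ♘ ♖│1
  ─────────────────
  a b c d e f g h


d8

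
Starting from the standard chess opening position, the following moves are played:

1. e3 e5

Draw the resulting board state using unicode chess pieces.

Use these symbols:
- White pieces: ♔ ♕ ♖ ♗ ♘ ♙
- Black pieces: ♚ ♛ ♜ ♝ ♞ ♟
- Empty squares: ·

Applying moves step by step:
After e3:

♜ ♞ ♝ ♛ ♚ ♝ ♞ ♜
♟ ♟ ♟ ♟ ♟ ♟ ♟ ♟
· · · · · · · ·
· · · · · · · ·
· · · · · · · ·
· · · · ♙ · · ·
♙ ♙ ♙ ♙ · ♙ ♙ ♙
♖ ♘ ♗ ♕ ♔ ♗ ♘ ♖


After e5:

♜ ♞ ♝ ♛ ♚ ♝ ♞ ♜
♟ ♟ ♟ ♟ · ♟ ♟ ♟
· · · · · · · ·
· · · · ♟ · · ·
· · · · · · · ·
· · · · ♙ · · ·
♙ ♙ ♙ ♙ · ♙ ♙ ♙
♖ ♘ ♗ ♕ ♔ ♗ ♘ ♖



  a b c d e f g h
  ─────────────────
8│♜ ♞ ♝ ♛ ♚ ♝ ♞ ♜│8
7│♟ ♟ ♟ ♟ · ♟ ♟ ♟│7
6│· · · · · · · ·│6
5│· · · · ♟ · · ·│5
4│· · · · · · · ·│4
3│· · · · ♙ · · ·│3
2│♙ ♙ ♙ ♙ · ♙ ♙ ♙│2
1│♖ ♘ ♗ ♕ ♔ ♗ ♘ ♖│1
  ─────────────────
  a b c d e f g h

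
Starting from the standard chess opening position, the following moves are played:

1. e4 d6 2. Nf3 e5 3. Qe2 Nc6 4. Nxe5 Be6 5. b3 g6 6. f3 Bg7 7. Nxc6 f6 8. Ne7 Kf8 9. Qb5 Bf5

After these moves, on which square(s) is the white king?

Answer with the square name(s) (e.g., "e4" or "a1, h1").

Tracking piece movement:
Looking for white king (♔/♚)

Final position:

  a b c d e f g h
  ─────────────────
8│♜ · · ♛ · ♚ ♞ ♜│8
7│♟ ♟ ♟ · ♘ · ♝ ♟│7
6│· · · ♟ · ♟ ♟ ·│6
5│· ♕ · · · ♝ · ·│5
4│· · · · ♙ · · ·│4
3│· ♙ · · · ♙ · ·│3
2│♙ · ♙ ♙ · · ♙ ♙│2
1│♖ ♘ ♗ · ♔ ♗ · ♖│1
  ─────────────────
  a b c d e f g h


e1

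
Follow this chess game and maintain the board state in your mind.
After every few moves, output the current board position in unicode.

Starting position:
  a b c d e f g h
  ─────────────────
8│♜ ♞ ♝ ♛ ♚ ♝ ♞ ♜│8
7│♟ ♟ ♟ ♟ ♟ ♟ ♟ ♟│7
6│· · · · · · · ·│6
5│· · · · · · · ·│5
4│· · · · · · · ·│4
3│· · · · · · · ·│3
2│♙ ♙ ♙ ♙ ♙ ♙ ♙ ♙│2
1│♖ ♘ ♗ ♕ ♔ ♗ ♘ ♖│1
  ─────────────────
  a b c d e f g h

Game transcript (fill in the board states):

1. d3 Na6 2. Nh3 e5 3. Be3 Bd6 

  a b c d e f g h
  ─────────────────
8│♜ · ♝ ♛ ♚ · ♞ ♜│8
7│♟ ♟ ♟ ♟ · ♟ ♟ ♟│7
6│♞ · · ♝ · · · ·│6
5│· · · · ♟ · · ·│5
4│· · · · · · · ·│4
3│· · · ♙ ♗ · · ♘│3
2│♙ ♙ ♙ · ♙ ♙ ♙ ♙│2
1│♖ ♘ · ♕ ♔ ♗ · ♖│1
  ─────────────────
  a b c d e f g h

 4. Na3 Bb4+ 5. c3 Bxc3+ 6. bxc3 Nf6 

  a b c d e f g h
  ─────────────────
8│♜ · ♝ ♛ ♚ · · ♜│8
7│♟ ♟ ♟ ♟ · ♟ ♟ ♟│7
6│♞ · · · · ♞ · ·│6
5│· · · · ♟ · · ·│5
4│· · · · · · · ·│4
3│♘ · ♙ ♙ ♗ · · ♘│3
2│♙ · · · ♙ ♙ ♙ ♙│2
1│♖ · · ♕ ♔ ♗ · ♖│1
  ─────────────────
  a b c d e f g h

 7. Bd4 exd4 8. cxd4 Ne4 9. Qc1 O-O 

  a b c d e f g h
  ─────────────────
8│♜ · ♝ ♛ · ♜ ♚ ·│8
7│♟ ♟ ♟ ♟ · ♟ ♟ ♟│7
6│♞ · · · · · · ·│6
5│· · · · · · · ·│5
4│· · · ♙ ♞ · · ·│4
3│♘ · · ♙ · · · ♘│3
2│♙ · · · ♙ ♙ ♙ ♙│2
1│♖ · ♕ · ♔ ♗ · ♖│1
  ─────────────────
  a b c d e f g h

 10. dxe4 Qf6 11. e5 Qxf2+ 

  a b c d e f g h
  ─────────────────
8│♜ · ♝ · · ♜ ♚ ·│8
7│♟ ♟ ♟ ♟ · ♟ ♟ ♟│7
6│♞ · · · · · · ·│6
5│· · · · ♙ · · ·│5
4│· · · ♙ · · · ·│4
3│♘ · · · · · · ♘│3
2│♙ · · · ♙ ♛ ♙ ♙│2
1│♖ · ♕ · ♔ ♗ · ♖│1
  ─────────────────
  a b c d e f g h


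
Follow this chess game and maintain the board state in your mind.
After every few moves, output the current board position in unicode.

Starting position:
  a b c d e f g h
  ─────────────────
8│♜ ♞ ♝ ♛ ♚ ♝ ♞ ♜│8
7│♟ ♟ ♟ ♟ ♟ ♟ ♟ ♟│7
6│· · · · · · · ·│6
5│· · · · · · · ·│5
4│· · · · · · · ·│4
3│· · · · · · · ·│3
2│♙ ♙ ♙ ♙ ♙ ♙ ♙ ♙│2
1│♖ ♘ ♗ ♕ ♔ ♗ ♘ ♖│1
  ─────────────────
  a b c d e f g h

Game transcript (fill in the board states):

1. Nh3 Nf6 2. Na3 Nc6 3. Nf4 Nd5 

  a b c d e f g h
  ─────────────────
8│♜ · ♝ ♛ ♚ ♝ · ♜│8
7│♟ ♟ ♟ ♟ ♟ ♟ ♟ ♟│7
6│· · ♞ · · · · ·│6
5│· · · ♞ · · · ·│5
4│· · · · · ♘ · ·│4
3│♘ · · · · · · ·│3
2│♙ ♙ ♙ ♙ ♙ ♙ ♙ ♙│2
1│♖ · ♗ ♕ ♔ ♗ · ♖│1
  ─────────────────
  a b c d e f g h

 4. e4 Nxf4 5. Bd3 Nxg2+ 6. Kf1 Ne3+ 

  a b c d e f g h
  ─────────────────
8│♜ · ♝ ♛ ♚ ♝ · ♜│8
7│♟ ♟ ♟ ♟ ♟ ♟ ♟ ♟│7
6│· · ♞ · · · · ·│6
5│· · · · · · · ·│5
4│· · · · ♙ · · ·│4
3│♘ · · ♗ ♞ · · ·│3
2│♙ ♙ ♙ ♙ · ♙ · ♙│2
1│♖ · ♗ ♕ · ♔ · ♖│1
  ─────────────────
  a b c d e f g h

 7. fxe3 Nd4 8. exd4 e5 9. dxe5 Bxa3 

  a b c d e f g h
  ─────────────────
8│♜ · ♝ ♛ ♚ · · ♜│8
7│♟ ♟ ♟ ♟ · ♟ ♟ ♟│7
6│· · · · · · · ·│6
5│· · · · ♙ · · ·│5
4│· · · · ♙ · · ·│4
3│♝ · · ♗ · · · ·│3
2│♙ ♙ ♙ ♙ · · · ♙│2
1│♖ · ♗ ♕ · ♔ · ♖│1
  ─────────────────
  a b c d e f g h

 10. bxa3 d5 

  a b c d e f g h
  ─────────────────
8│♜ · ♝ ♛ ♚ · · ♜│8
7│♟ ♟ ♟ · · ♟ ♟ ♟│7
6│· · · · · · · ·│6
5│· · · ♟ ♙ · · ·│5
4│· · · · ♙ · · ·│4
3│♙ · · ♗ · · · ·│3
2│♙ · ♙ ♙ · · · ♙│2
1│♖ · ♗ ♕ · ♔ · ♖│1
  ─────────────────
  a b c d e f g h


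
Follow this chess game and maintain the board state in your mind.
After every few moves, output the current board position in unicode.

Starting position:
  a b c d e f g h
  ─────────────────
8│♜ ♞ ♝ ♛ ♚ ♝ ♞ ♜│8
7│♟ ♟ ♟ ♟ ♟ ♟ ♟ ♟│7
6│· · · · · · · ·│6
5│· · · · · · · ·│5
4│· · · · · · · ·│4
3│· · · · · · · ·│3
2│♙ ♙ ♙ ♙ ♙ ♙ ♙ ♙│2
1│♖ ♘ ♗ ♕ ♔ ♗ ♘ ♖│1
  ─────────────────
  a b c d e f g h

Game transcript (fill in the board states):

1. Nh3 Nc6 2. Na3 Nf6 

  a b c d e f g h
  ─────────────────
8│♜ · ♝ ♛ ♚ ♝ · ♜│8
7│♟ ♟ ♟ ♟ ♟ ♟ ♟ ♟│7
6│· · ♞ · · ♞ · ·│6
5│· · · · · · · ·│5
4│· · · · · · · ·│4
3│♘ · · · · · · ♘│3
2│♙ ♙ ♙ ♙ ♙ ♙ ♙ ♙│2
1│♖ · ♗ ♕ ♔ ♗ · ♖│1
  ─────────────────
  a b c d e f g h

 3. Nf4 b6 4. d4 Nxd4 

  a b c d e f g h
  ─────────────────
8│♜ · ♝ ♛ ♚ ♝ · ♜│8
7│♟ · ♟ ♟ ♟ ♟ ♟ ♟│7
6│· ♟ · · · ♞ · ·│6
5│· · · · · · · ·│5
4│· · · ♞ · ♘ · ·│4
3│♘ · · · · · · ·│3
2│♙ ♙ ♙ · ♙ ♙ ♙ ♙│2
1│♖ · ♗ ♕ ♔ ♗ · ♖│1
  ─────────────────
  a b c d e f g h

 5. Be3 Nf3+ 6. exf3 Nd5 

  a b c d e f g h
  ─────────────────
8│♜ · ♝ ♛ ♚ ♝ · ♜│8
7│♟ · ♟ ♟ ♟ ♟ ♟ ♟│7
6│· ♟ · · · · · ·│6
5│· · · ♞ · · · ·│5
4│· · · · · ♘ · ·│4
3│♘ · · · ♗ ♙ · ·│3
2│♙ ♙ ♙ · · ♙ ♙ ♙│2
1│♖ · · ♕ ♔ ♗ · ♖│1
  ─────────────────
  a b c d e f g h

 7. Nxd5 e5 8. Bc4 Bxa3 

  a b c d e f g h
  ─────────────────
8│♜ · ♝ ♛ ♚ · · ♜│8
7│♟ · ♟ ♟ · ♟ ♟ ♟│7
6│· ♟ · · · · · ·│6
5│· · · ♘ ♟ · · ·│5
4│· · ♗ · · · · ·│4
3│♝ · · · ♗ ♙ · ·│3
2│♙ ♙ ♙ · · ♙ ♙ ♙│2
1│♖ · · ♕ ♔ · · ♖│1
  ─────────────────
  a b c d e f g h



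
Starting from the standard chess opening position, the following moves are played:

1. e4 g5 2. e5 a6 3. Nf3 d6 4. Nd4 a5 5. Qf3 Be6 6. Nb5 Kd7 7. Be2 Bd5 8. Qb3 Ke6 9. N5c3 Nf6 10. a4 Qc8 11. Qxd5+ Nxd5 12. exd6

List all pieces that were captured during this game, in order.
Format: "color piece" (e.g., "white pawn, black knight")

Tracking captures:
  Qxd5+: captured black bishop
  Nxd5: captured white queen
  exd6: captured black pawn

black bishop, white queen, black pawn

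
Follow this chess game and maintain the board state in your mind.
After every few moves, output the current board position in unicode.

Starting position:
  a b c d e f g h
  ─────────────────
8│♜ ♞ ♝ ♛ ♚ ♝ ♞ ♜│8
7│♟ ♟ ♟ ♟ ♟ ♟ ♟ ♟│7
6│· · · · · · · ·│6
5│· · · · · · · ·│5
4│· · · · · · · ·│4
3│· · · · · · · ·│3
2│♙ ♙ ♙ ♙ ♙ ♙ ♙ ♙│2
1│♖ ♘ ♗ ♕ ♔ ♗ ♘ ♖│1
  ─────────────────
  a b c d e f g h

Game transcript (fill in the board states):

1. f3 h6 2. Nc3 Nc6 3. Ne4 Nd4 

  a b c d e f g h
  ─────────────────
8│♜ · ♝ ♛ ♚ ♝ ♞ ♜│8
7│♟ ♟ ♟ ♟ ♟ ♟ ♟ ·│7
6│· · · · · · · ♟│6
5│· · · · · · · ·│5
4│· · · ♞ ♘ · · ·│4
3│· · · · · ♙ · ·│3
2│♙ ♙ ♙ ♙ ♙ · ♙ ♙│2
1│♖ · ♗ ♕ ♔ ♗ ♘ ♖│1
  ─────────────────
  a b c d e f g h

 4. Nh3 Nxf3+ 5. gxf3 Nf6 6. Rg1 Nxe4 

  a b c d e f g h
  ─────────────────
8│♜ · ♝ ♛ ♚ ♝ · ♜│8
7│♟ ♟ ♟ ♟ ♟ ♟ ♟ ·│7
6│· · · · · · · ♟│6
5│· · · · · · · ·│5
4│· · · · ♞ · · ·│4
3│· · · · · ♙ · ♘│3
2│♙ ♙ ♙ ♙ ♙ · · ♙│2
1│♖ · ♗ ♕ ♔ ♗ ♖ ·│1
  ─────────────────
  a b c d e f g h

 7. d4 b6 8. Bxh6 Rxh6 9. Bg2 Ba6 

  a b c d e f g h
  ─────────────────
8│♜ · · ♛ ♚ ♝ · ·│8
7│♟ · ♟ ♟ ♟ ♟ ♟ ·│7
6│♝ ♟ · · · · · ♜│6
5│· · · · · · · ·│5
4│· · · ♙ ♞ · · ·│4
3│· · · · · ♙ · ♘│3
2│♙ ♙ ♙ · ♙ · ♗ ♙│2
1│♖ · · ♕ ♔ · ♖ ·│1
  ─────────────────
  a b c d e f g h

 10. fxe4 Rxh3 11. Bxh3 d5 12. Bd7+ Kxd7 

  a b c d e f g h
  ─────────────────
8│♜ · · ♛ · ♝ · ·│8
7│♟ · ♟ ♚ ♟ ♟ ♟ ·│7
6│♝ ♟ · · · · · ·│6
5│· · · ♟ · · · ·│5
4│· · · ♙ ♙ · · ·│4
3│· · · · · · · ·│3
2│♙ ♙ ♙ · ♙ · · ♙│2
1│♖ · · ♕ ♔ · ♖ ·│1
  ─────────────────
  a b c d e f g h

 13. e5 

  a b c d e f g h
  ─────────────────
8│♜ · · ♛ · ♝ · ·│8
7│♟ · ♟ ♚ ♟ ♟ ♟ ·│7
6│♝ ♟ · · · · · ·│6
5│· · · ♟ ♙ · · ·│5
4│· · · ♙ · · · ·│4
3│· · · · · · · ·│3
2│♙ ♙ ♙ · ♙ · · ♙│2
1│♖ · · ♕ ♔ · ♖ ·│1
  ─────────────────
  a b c d e f g h


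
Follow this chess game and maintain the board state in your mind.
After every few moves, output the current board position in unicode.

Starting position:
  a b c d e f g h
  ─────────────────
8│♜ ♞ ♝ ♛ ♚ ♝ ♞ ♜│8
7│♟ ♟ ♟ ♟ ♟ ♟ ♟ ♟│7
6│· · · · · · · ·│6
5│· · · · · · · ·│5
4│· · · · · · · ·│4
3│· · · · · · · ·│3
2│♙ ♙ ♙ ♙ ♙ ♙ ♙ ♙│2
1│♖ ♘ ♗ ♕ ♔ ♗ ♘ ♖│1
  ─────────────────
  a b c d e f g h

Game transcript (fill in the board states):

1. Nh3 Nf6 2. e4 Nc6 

  a b c d e f g h
  ─────────────────
8│♜ · ♝ ♛ ♚ ♝ · ♜│8
7│♟ ♟ ♟ ♟ ♟ ♟ ♟ ♟│7
6│· · ♞ · · ♞ · ·│6
5│· · · · · · · ·│5
4│· · · · ♙ · · ·│4
3│· · · · · · · ♘│3
2│♙ ♙ ♙ ♙ · ♙ ♙ ♙│2
1│♖ ♘ ♗ ♕ ♔ ♗ · ♖│1
  ─────────────────
  a b c d e f g h

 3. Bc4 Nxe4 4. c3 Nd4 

  a b c d e f g h
  ─────────────────
8│♜ · ♝ ♛ ♚ ♝ · ♜│8
7│♟ ♟ ♟ ♟ ♟ ♟ ♟ ♟│7
6│· · · · · · · ·│6
5│· · · · · · · ·│5
4│· · ♗ ♞ ♞ · · ·│4
3│· · ♙ · · · · ♘│3
2│♙ ♙ · ♙ · ♙ ♙ ♙│2
1│♖ ♘ ♗ ♕ ♔ · · ♖│1
  ─────────────────
  a b c d e f g h

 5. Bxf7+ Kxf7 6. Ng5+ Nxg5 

  a b c d e f g h
  ─────────────────
8│♜ · ♝ ♛ · ♝ · ♜│8
7│♟ ♟ ♟ ♟ ♟ ♚ ♟ ♟│7
6│· · · · · · · ·│6
5│· · · · · · ♞ ·│5
4│· · · ♞ · · · ·│4
3│· · ♙ · · · · ·│3
2│♙ ♙ · ♙ · ♙ ♙ ♙│2
1│♖ ♘ ♗ ♕ ♔ · · ♖│1
  ─────────────────
  a b c d e f g h

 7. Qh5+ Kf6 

  a b c d e f g h
  ─────────────────
8│♜ · ♝ ♛ · ♝ · ♜│8
7│♟ ♟ ♟ ♟ ♟ · ♟ ♟│7
6│· · · · · ♚ · ·│6
5│· · · · · · ♞ ♕│5
4│· · · ♞ · · · ·│4
3│· · ♙ · · · · ·│3
2│♙ ♙ · ♙ · ♙ ♙ ♙│2
1│♖ ♘ ♗ · ♔ · · ♖│1
  ─────────────────
  a b c d e f g h


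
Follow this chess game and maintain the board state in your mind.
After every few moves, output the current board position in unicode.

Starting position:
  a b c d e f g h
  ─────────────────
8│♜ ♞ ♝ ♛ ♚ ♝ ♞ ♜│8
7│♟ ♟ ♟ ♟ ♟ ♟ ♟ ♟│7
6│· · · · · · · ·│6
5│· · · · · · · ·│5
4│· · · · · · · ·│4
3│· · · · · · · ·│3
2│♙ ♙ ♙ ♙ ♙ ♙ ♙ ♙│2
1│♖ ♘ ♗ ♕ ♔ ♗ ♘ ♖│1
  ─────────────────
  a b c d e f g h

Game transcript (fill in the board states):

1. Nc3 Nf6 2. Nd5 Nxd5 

  a b c d e f g h
  ─────────────────
8│♜ ♞ ♝ ♛ ♚ ♝ · ♜│8
7│♟ ♟ ♟ ♟ ♟ ♟ ♟ ♟│7
6│· · · · · · · ·│6
5│· · · ♞ · · · ·│5
4│· · · · · · · ·│4
3│· · · · · · · ·│3
2│♙ ♙ ♙ ♙ ♙ ♙ ♙ ♙│2
1│♖ · ♗ ♕ ♔ ♗ ♘ ♖│1
  ─────────────────
  a b c d e f g h

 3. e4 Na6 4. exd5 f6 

  a b c d e f g h
  ─────────────────
8│♜ · ♝ ♛ ♚ ♝ · ♜│8
7│♟ ♟ ♟ ♟ ♟ · ♟ ♟│7
6│♞ · · · · ♟ · ·│6
5│· · · ♙ · · · ·│5
4│· · · · · · · ·│4
3│· · · · · · · ·│3
2│♙ ♙ ♙ ♙ · ♙ ♙ ♙│2
1│♖ · ♗ ♕ ♔ ♗ ♘ ♖│1
  ─────────────────
  a b c d e f g h

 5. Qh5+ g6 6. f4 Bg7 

  a b c d e f g h
  ─────────────────
8│♜ · ♝ ♛ ♚ · · ♜│8
7│♟ ♟ ♟ ♟ ♟ · ♝ ♟│7
6│♞ · · · · ♟ ♟ ·│6
5│· · · ♙ · · · ♕│5
4│· · · · · ♙ · ·│4
3│· · · · · · · ·│3
2│♙ ♙ ♙ ♙ · · ♙ ♙│2
1│♖ · ♗ · ♔ ♗ ♘ ♖│1
  ─────────────────
  a b c d e f g h

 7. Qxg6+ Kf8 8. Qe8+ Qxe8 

  a b c d e f g h
  ─────────────────
8│♜ · ♝ · ♛ ♚ · ♜│8
7│♟ ♟ ♟ ♟ ♟ · ♝ ♟│7
6│♞ · · · · ♟ · ·│6
5│· · · ♙ · · · ·│5
4│· · · · · ♙ · ·│4
3│· · · · · · · ·│3
2│♙ ♙ ♙ ♙ · · ♙ ♙│2
1│♖ · ♗ · ♔ ♗ ♘ ♖│1
  ─────────────────
  a b c d e f g h

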